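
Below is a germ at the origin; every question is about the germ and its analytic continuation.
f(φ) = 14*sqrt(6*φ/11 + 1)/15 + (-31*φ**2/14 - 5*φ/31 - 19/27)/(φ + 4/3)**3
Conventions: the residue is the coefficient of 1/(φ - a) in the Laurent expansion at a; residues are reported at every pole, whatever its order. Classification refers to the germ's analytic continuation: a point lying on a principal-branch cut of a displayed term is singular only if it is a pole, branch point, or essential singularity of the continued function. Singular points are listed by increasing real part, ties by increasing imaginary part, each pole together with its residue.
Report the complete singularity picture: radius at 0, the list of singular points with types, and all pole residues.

Denominator factor (φ + 4/3)^3: pole of order 3 at -4/3, modulus 4/3.
Branch term (14/15)*sqrt(1 - φ/(-11/6)): its argument vanishes at φ = -11/6, a square-root branch point, modulus 11/6.
The radius of convergence is the smallest modulus among the singular points: 4/3.
The branch term is analytic at -4/3 and contributes nothing to the residue; only the rational part matters.
At the order-3 pole -4/3 set g(φ) = (φ - (-4/3))^3*(rational part) = -31*φ**2/14 - 5*φ/31 - 19/27.
Order-3 pole: residue = g''(a)/2; g''(-4/3) = -31/7, so the residue is -31/14.
List the singular points by increasing real part (a conjugate pair: the negative imaginary part first).

Radius of convergence at 0: 4/3.
At -11/6: an algebraic (square-root) branch point.
At -4/3: a pole of order 3; residue -31/14.


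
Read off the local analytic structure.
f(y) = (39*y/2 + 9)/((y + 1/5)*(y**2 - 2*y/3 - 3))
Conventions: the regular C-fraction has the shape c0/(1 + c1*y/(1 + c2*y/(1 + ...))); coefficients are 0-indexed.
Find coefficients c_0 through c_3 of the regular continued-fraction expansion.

The regular C-fraction coefficients are [-15, 55/18, 631/330, -1066/34705].

Taylor coefficients (expand at 0): a_0 = -15, a_1 = 275/6, a_2 = -12295/54, a_3 = 274195/243.
c0 = a_0 = -15. Peel one level at a time: if S = 1 + c*y/S' with S'(0) = 1, then c is the y-coefficient of S and S' = c*y/(S - 1).
S_1 = c0/f = 1 + (55/18)*y + (-631/108)*y^2 + ...; c1 = 55/18.
S_2 = c1*y/(S_1 - 1) = 1 + (631/330)*y + (533/9075)*y^2 + ...; c2 = 631/330.
S_3 = c2*y/(S_2 - 1) = 1 + (-1066/34705)*y + ...; c3 = -1066/34705.


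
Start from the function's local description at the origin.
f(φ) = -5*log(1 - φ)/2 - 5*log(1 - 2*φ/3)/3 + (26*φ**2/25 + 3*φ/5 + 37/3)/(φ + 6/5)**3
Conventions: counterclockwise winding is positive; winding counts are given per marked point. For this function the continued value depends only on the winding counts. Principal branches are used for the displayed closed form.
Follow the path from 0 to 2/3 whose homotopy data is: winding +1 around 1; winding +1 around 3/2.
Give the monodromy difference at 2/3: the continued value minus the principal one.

The rational part is single-valued and drops out of the difference; each branch term changes only by its own monodromy.
(-5/3)*log(1 - φ/(3/2)): each positive loop around 3/2 adds 2*pi*i to the log, so winding +1 contributes (-5/3)*(1)*2*pi*i = -(10/3)*pi*i.
(-5/2)*log(1 - φ/(1)): each positive loop around 1 adds 2*pi*i to the log, so winding +1 contributes (-5/2)*(1)*2*pi*i = -(5)*pi*i.
Summing the contributions at φ = 2/3 gives -(25/3)*pi*i.

Continued minus principal equals -(25/3)*pi*i.


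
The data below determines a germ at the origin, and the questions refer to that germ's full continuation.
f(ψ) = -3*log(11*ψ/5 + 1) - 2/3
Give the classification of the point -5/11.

The point is a logarithmic branch point.

The term (-3)*log(1 - ψ/(-5/11)) has argument 1 - -5/11/(-5/11) = 0 at -5/11: a logarithmic (infinitely-sheeted) branch point; the remaining terms are analytic or single-valued there.


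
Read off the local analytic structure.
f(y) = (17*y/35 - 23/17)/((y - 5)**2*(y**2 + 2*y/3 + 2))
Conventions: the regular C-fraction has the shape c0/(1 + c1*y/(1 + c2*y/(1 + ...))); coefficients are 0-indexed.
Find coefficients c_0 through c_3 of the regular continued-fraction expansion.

The regular C-fraction coefficients are [-23/850, 706/2415, -1989249/1136660, 24660477709/14044097940].

Taylor coefficients (expand at 0): a_0 = -23/850, a_1 = 353/44625, a_2 = 247/21420, a_3 = -301183/40162500.
c0 = a_0 = -23/850. Peel one level at a time: if S = 1 + c*y/S' with S'(0) = 1, then c is the y-coefficient of S and S' = c*y/(S - 1).
S_1 = c0/f = 1 + (706/2415)*y + (663083/1296050)*y^2 + ...; c1 = 706/2415.
S_2 = c1*y/(S_1 - 1) = 1 + (-1989249/1136660)*y + (153170669/49843600)*y^2 + ...; c2 = -1989249/1136660.
S_3 = c2*y/(S_2 - 1) = 1 + (24660477709/14044097940)*y + ...; c3 = 24660477709/14044097940.


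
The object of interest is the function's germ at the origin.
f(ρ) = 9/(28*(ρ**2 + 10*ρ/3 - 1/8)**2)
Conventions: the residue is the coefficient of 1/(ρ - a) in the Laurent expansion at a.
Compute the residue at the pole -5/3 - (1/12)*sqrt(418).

The residue is (243/305767)*sqrt(418).

The factor ρ**2 + 10*ρ/3 - 1/8 splits as (ρ - a)(ρ - a') with a = -5/3 - (1/12)*sqrt(418), a' = -5/3 + (1/12)*sqrt(418). At the order-2 pole a set g(ρ) = (ρ - a)^2*f(ρ) = [9/28] / (ρ - a')^2.
Order-2 pole: residue = g'(a); g'(-5/3 - (1/12)*sqrt(418)) = (243/305767)*sqrt(418), so the residue is (243/305767)*sqrt(418).


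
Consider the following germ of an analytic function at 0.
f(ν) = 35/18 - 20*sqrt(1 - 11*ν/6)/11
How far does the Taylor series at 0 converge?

Branch term (-20/11)*sqrt(1 - ν/(6/11)): its argument vanishes at ν = 6/11, a square-root branch point, modulus 6/11.
The radius of convergence is the smallest modulus among the singular points: 6/11.

The radius of convergence is 6/11.


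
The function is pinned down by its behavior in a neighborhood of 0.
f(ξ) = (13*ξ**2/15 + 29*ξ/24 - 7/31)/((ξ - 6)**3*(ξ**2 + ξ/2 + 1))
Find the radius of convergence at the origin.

The radius of convergence is 1.

Denominator factor (ξ**2 + ξ/2 + 1): discriminant -15/4, complex-conjugate roots (-1/4) + ((1/4)*sqrt(15))*i and (-1/4) - ((1/4)*sqrt(15))*i; poles of order 1, moduli 1 and 1.
Denominator factor (ξ - 6)^3: pole of order 3 at 6, modulus 6.
The radius of convergence is the smallest modulus among the singular points: 1.


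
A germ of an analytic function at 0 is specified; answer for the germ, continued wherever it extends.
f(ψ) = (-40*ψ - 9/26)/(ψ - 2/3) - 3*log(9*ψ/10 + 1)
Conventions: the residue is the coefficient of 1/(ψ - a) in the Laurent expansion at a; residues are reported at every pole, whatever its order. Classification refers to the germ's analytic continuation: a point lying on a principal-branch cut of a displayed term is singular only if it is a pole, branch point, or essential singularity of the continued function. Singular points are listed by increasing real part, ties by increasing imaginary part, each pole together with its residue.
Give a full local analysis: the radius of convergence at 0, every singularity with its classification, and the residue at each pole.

Denominator factor (ψ - 2/3): pole of order 1 at 2/3, modulus 2/3.
Branch term (-3)*log(1 - ψ/(-10/9)): its argument vanishes at ψ = -10/9, a logarithmic branch point, modulus 10/9.
The radius of convergence is the smallest modulus among the singular points: 2/3.
The branch term is analytic at 2/3 and contributes nothing to the residue; only the rational part matters.
At the order-1 pole 2/3 set g(ψ) = (ψ - (2/3))*(rational part) = -40*ψ - 9/26.
Simple pole: residue = g(a) at a = 2/3, which is -2107/78.
List the singular points by increasing real part (a conjugate pair: the negative imaginary part first).

Radius of convergence at 0: 2/3.
At -10/9: a logarithmic branch point.
At 2/3: a pole of order 1; residue -2107/78.


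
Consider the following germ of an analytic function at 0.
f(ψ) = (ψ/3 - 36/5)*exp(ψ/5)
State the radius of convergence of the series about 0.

The radius of convergence is infinite.

The factor exp(ψ/5) is entire and contributes no finite singular point.
The polynomial part has no poles.
No finite singular points: the Taylor series at 0 converges everywhere.


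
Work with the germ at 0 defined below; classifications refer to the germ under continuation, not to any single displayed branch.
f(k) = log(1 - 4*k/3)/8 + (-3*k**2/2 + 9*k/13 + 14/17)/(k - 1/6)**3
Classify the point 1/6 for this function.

The point is a pole of order 3.

The denominator factor k - 1/6 vanishes at 1/6 and appears to the power 3; the numerator there equals 4759/5304, nonzero, and no other factor vanishes.
The branch terms are analytic at this point.
Hence a pole whose order is the multiplicity, 3.


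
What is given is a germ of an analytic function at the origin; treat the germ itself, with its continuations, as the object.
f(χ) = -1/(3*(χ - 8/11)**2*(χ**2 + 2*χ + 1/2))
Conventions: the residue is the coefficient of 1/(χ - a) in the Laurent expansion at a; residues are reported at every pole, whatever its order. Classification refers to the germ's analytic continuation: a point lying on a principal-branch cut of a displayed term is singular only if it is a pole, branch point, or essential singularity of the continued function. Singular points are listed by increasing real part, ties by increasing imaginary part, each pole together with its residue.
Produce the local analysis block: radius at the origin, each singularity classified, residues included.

Denominator factor (χ - 8/11)^2: pole of order 2 at 8/11, modulus 8/11.
Denominator factor (χ**2 + 2*χ + 1/2): discriminant 2, real irrational roots -1 + (1/2)*sqrt(2) and -1 - (1/2)*sqrt(2); poles of order 1, moduli 1 - (1/2)*sqrt(2) and 1 + (1/2)*sqrt(2).
The radius of convergence is the smallest modulus among the singular points: 1 - (1/2)*sqrt(2).
The factor χ**2 + 2*χ + 1/2 splits as (χ - a)(χ - a') with a = -1 - (1/2)*sqrt(2), a' = -1 + (1/2)*sqrt(2). At the order-1 pole a set g(χ) = (χ - a)*f(χ) = [-1/(3*(χ - 8/11)**2)] / (χ - a').
Simple pole: residue = g(a) at a = -1 - (1/2)*sqrt(2), which is -101156/1083603 + (34001/361201)*sqrt(2).
The factor χ**2 + 2*χ + 1/2 splits as (χ - a)(χ - a') with a = -1 + (1/2)*sqrt(2), a' = -1 - (1/2)*sqrt(2). At the order-1 pole a set g(χ) = (χ - a)*f(χ) = [-1/(3*(χ - 8/11)**2)] / (χ - a').
Simple pole: residue = g(a) at a = -1 + (1/2)*sqrt(2), which is -101156/1083603 - (34001/361201)*sqrt(2).
At the order-2 pole 8/11 set g(χ) = (χ - (8/11))^2*f(χ) = -1/(3*(χ**2 + 2*χ + 1/2)).
Order-2 pole: residue = g'(a); g'(8/11) = 202312/1083603, so the residue is 202312/1083603.
List the singular points by increasing real part (a conjugate pair: the negative imaginary part first).

Radius of convergence at 0: 1 - (1/2)*sqrt(2).
At -1 - (1/2)*sqrt(2): a pole of order 1; residue -101156/1083603 + (34001/361201)*sqrt(2).
At -1 + (1/2)*sqrt(2): a pole of order 1; residue -101156/1083603 - (34001/361201)*sqrt(2).
At 8/11: a pole of order 2; residue 202312/1083603.


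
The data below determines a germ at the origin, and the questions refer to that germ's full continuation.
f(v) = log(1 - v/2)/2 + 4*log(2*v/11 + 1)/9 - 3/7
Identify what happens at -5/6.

The point is a regular point.

There is no denominator, hence no pole anywhere.
Branch term log(1 - v/(-11/2)): argument at -5/6 is 28/33, nonzero, so -5/6 is not its branch point (a point on a principal cut is still regular for the continued germ).
Branch term log(1 - v/(2)): argument at -5/6 is 17/12, nonzero, so -5/6 is not its branch point (a point on a principal cut is still regular for the continued germ).
So the germ continues analytically to -5/6.


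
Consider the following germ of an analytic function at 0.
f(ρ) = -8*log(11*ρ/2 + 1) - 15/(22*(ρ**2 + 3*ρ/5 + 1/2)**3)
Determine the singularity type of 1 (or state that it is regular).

Denominator factors: ρ**2 + 3*ρ/5 + 1/2 = 21/10 at ρ = 1 — none vanishes.
Branch term log(1 - ρ/(-2/11)): argument at 1 is 13/2, nonzero, so 1 is not its branch point (a point on a principal cut is still regular for the continued germ).
So the germ continues analytically to 1.

The point is a regular point.


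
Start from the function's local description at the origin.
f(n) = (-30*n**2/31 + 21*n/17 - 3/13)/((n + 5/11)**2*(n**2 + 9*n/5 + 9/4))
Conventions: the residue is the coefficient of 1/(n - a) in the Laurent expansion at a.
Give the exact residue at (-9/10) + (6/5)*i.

The residue is (-17450540382/21541222495) + (9728369024/21541222495)*i.

The factor n**2 + 9*n/5 + 9/4 splits as (n - a)(n - a') with a = (-9/10) + (6/5)*i, a' = (-9/10) - (6/5)*i. At the order-1 pole a set g(n) = (n - a)*f(n) = [(-30*n**2/31 + 21*n/17 - 3/13)/(n + 5/11)**2] / (n - a').
Simple pole: residue = g(a) at a = (-9/10) + (6/5)*i, which is (-17450540382/21541222495) + (9728369024/21541222495)*i.


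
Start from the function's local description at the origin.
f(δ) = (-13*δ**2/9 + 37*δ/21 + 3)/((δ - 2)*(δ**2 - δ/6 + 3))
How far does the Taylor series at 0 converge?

The radius of convergence is sqrt(3).

Denominator factor (δ - 2): pole of order 1 at 2, modulus 2.
Denominator factor (δ**2 - δ/6 + 3): discriminant -431/36, complex-conjugate roots (1/12) + ((1/12)*sqrt(431))*i and (1/12) - ((1/12)*sqrt(431))*i; poles of order 1, moduli sqrt(3) and sqrt(3).
The radius of convergence is the smallest modulus among the singular points: sqrt(3).


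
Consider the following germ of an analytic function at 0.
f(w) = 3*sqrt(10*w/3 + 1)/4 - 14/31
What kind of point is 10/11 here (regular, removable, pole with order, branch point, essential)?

The point is a regular point.

There is no denominator, hence no pole anywhere.
Branch term sqrt(1 - w/(-3/10)): argument at 10/11 is 133/33, nonzero, so 10/11 is not its branch point (a point on a principal cut is still regular for the continued germ).
So the germ continues analytically to 10/11.


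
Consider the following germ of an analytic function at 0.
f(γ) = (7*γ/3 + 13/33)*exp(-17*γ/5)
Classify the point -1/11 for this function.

There is no denominator, hence no pole anywhere.
The factor exp(-17*γ/5) is entire.
So the germ continues analytically to -1/11.

The point is a regular point.


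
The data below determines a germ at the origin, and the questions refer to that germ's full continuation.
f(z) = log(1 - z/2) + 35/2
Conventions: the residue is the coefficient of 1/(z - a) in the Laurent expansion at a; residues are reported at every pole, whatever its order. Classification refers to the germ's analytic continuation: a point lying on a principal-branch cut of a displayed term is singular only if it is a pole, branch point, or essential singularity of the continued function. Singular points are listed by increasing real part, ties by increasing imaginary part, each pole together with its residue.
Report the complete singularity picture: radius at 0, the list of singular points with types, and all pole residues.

Branch term (1)*log(1 - z/(2)): its argument vanishes at z = 2, a logarithmic branch point, modulus 2.
The radius of convergence is the smallest modulus among the singular points: 2.

Radius of convergence at 0: 2.
At 2: a logarithmic branch point.


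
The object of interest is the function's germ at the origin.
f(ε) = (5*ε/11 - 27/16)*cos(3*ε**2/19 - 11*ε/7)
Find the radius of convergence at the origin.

The radius of convergence is infinite.

The factor cos(3*ε**2/19 - 11*ε/7) is entire and contributes no finite singular point.
The polynomial part has no poles.
No finite singular points: the Taylor series at 0 converges everywhere.


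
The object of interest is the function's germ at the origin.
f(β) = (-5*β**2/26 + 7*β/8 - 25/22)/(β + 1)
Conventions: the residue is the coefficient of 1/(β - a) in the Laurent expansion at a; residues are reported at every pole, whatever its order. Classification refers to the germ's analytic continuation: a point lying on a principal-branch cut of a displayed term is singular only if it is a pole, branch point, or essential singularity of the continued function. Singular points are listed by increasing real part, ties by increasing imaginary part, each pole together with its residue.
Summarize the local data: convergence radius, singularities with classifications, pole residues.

Denominator factor (β + 1): pole of order 1 at -1, modulus 1.
The radius of convergence is the smallest modulus among the singular points: 1.
At the order-1 pole -1 set g(β) = (β - (-1))*f(β) = -5*β**2/26 + 7*β/8 - 25/22.
Simple pole: residue = g(a) at a = -1, which is -2521/1144.

Radius of convergence at 0: 1.
At -1: a pole of order 1; residue -2521/1144.


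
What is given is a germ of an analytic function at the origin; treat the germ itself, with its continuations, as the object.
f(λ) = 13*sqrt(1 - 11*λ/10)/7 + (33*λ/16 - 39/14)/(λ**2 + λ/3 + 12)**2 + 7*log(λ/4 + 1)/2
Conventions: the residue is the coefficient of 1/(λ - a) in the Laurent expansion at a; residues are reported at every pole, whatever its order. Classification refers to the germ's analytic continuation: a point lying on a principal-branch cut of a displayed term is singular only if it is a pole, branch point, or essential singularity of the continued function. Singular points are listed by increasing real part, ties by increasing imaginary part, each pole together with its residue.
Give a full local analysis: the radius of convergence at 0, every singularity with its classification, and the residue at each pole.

Radius of convergence at 0: 10/11.
At -4: a logarithmic branch point.
At (-1/6) - ((1/6)*sqrt(431))*i: a pole of order 2; residue -((18927/20805232)*sqrt(431))*i.
At (-1/6) + ((1/6)*sqrt(431))*i: a pole of order 2; residue ((18927/20805232)*sqrt(431))*i.
At 10/11: an algebraic (square-root) branch point.

Denominator factor (λ**2 + λ/3 + 12)^2: discriminant -431/9, complex-conjugate roots (-1/6) + ((1/6)*sqrt(431))*i and (-1/6) - ((1/6)*sqrt(431))*i; poles of order 2, moduli (2)*sqrt(3) and (2)*sqrt(3).
Branch term (7/2)*log(1 - λ/(-4)): its argument vanishes at λ = -4, a logarithmic branch point, modulus 4.
Branch term (13/7)*sqrt(1 - λ/(10/11)): its argument vanishes at λ = 10/11, a square-root branch point, modulus 10/11.
The radius of convergence is the smallest modulus among the singular points: 10/11.
The branch terms are analytic at (-1/6) - ((1/6)*sqrt(431))*i and contribute nothing to the residue; only the rational part matters.
The factor λ**2 + λ/3 + 12 splits as (λ - a)(λ - a') with a = (-1/6) - ((1/6)*sqrt(431))*i, a' = (-1/6) + ((1/6)*sqrt(431))*i. At the order-2 pole a set g(λ) = (λ - a)^2*(rational part) = [33*λ/16 - 39/14] / (λ - a')^2.
Order-2 pole: residue = g'(a); g'((-1/6) - ((1/6)*sqrt(431))*i) = -((18927/20805232)*sqrt(431))*i, so the residue is -((18927/20805232)*sqrt(431))*i.
The branch terms are analytic at (-1/6) + ((1/6)*sqrt(431))*i and contribute nothing to the residue; only the rational part matters.
The factor λ**2 + λ/3 + 12 splits as (λ - a)(λ - a') with a = (-1/6) + ((1/6)*sqrt(431))*i, a' = (-1/6) - ((1/6)*sqrt(431))*i. At the order-2 pole a set g(λ) = (λ - a)^2*(rational part) = [33*λ/16 - 39/14] / (λ - a')^2.
Order-2 pole: residue = g'(a); g'((-1/6) + ((1/6)*sqrt(431))*i) = ((18927/20805232)*sqrt(431))*i, so the residue is ((18927/20805232)*sqrt(431))*i.
List the singular points by increasing real part (a conjugate pair: the negative imaginary part first).


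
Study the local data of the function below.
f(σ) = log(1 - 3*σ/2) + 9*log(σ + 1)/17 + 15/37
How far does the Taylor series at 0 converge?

The radius of convergence is 2/3.

Branch term (1)*log(1 - σ/(2/3)): its argument vanishes at σ = 2/3, a logarithmic branch point, modulus 2/3.
Branch term (9/17)*log(1 - σ/(-1)): its argument vanishes at σ = -1, a logarithmic branch point, modulus 1.
The radius of convergence is the smallest modulus among the singular points: 2/3.


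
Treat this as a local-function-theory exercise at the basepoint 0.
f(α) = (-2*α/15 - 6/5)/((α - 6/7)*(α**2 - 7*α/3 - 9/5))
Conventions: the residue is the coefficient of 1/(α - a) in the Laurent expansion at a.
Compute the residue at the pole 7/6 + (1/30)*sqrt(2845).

The residue is -161/751 - (7/2136595)*sqrt(2845).

The factor α**2 - 7*α/3 - 9/5 splits as (α - a)(α - a') with a = 7/6 + (1/30)*sqrt(2845), a' = 7/6 - (1/30)*sqrt(2845). At the order-1 pole a set g(α) = (α - a)*f(α) = [(-2*α/15 - 6/5)/(α - 6/7)] / (α - a').
Simple pole: residue = g(a) at a = 7/6 + (1/30)*sqrt(2845), which is -161/751 - (7/2136595)*sqrt(2845).


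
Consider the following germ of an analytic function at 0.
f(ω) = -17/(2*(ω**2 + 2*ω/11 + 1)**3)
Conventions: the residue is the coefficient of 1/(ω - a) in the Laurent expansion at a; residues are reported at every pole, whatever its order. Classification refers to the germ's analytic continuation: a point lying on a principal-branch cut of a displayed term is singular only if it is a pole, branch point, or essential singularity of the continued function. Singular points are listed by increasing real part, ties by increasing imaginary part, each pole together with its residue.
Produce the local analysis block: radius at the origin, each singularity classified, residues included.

Radius of convergence at 0: 1.
At (-1/11) - ((2/11)*sqrt(30))*i: a pole of order 3; residue -((2737867/9216000)*sqrt(30))*i.
At (-1/11) + ((2/11)*sqrt(30))*i: a pole of order 3; residue ((2737867/9216000)*sqrt(30))*i.

Denominator factor (ω**2 + 2*ω/11 + 1)^3: discriminant -480/121, complex-conjugate roots (-1/11) + ((2/11)*sqrt(30))*i and (-1/11) - ((2/11)*sqrt(30))*i; poles of order 3, moduli 1 and 1.
The radius of convergence is the smallest modulus among the singular points: 1.
The factor ω**2 + 2*ω/11 + 1 splits as (ω - a)(ω - a') with a = (-1/11) - ((2/11)*sqrt(30))*i, a' = (-1/11) + ((2/11)*sqrt(30))*i. At the order-3 pole a set g(ω) = (ω - a)^3*f(ω) = [-17/2] / (ω - a')^3.
Order-3 pole: residue = g''(a)/2; g''((-1/11) - ((2/11)*sqrt(30))*i) = -((2737867/4608000)*sqrt(30))*i, so the residue is -((2737867/9216000)*sqrt(30))*i.
The factor ω**2 + 2*ω/11 + 1 splits as (ω - a)(ω - a') with a = (-1/11) + ((2/11)*sqrt(30))*i, a' = (-1/11) - ((2/11)*sqrt(30))*i. At the order-3 pole a set g(ω) = (ω - a)^3*f(ω) = [-17/2] / (ω - a')^3.
Order-3 pole: residue = g''(a)/2; g''((-1/11) + ((2/11)*sqrt(30))*i) = ((2737867/4608000)*sqrt(30))*i, so the residue is ((2737867/9216000)*sqrt(30))*i.
List the singular points by increasing real part (a conjugate pair: the negative imaginary part first).


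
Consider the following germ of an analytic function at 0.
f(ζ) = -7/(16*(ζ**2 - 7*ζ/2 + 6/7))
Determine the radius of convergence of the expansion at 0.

The radius of convergence is 7/4 - (1/28)*sqrt(1729).

Denominator factor (ζ**2 - 7*ζ/2 + 6/7): discriminant 247/28, real irrational roots 7/4 + (1/28)*sqrt(1729) and 7/4 - (1/28)*sqrt(1729); poles of order 1, moduli 7/4 + (1/28)*sqrt(1729) and 7/4 - (1/28)*sqrt(1729).
The radius of convergence is the smallest modulus among the singular points: 7/4 - (1/28)*sqrt(1729).


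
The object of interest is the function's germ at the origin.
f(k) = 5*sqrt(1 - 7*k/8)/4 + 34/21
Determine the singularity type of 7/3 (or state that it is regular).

The point is a regular point.

There is no denominator, hence no pole anywhere.
Branch term sqrt(1 - k/(8/7)): argument at 7/3 is -25/24, nonzero, so 7/3 is not its branch point (a point on a principal cut is still regular for the continued germ).
So the germ continues analytically to 7/3.


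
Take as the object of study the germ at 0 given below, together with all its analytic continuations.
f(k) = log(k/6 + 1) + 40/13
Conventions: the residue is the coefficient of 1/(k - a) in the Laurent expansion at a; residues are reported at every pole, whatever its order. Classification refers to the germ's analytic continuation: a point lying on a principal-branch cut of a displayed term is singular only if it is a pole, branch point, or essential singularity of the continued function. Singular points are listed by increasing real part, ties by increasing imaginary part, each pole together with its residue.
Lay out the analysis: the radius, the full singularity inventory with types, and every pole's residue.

Radius of convergence at 0: 6.
At -6: a logarithmic branch point.

Branch term (1)*log(1 - k/(-6)): its argument vanishes at k = -6, a logarithmic branch point, modulus 6.
The radius of convergence is the smallest modulus among the singular points: 6.


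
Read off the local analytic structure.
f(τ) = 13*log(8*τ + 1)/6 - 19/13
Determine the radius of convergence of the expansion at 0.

Branch term (13/6)*log(1 - τ/(-1/8)): its argument vanishes at τ = -1/8, a logarithmic branch point, modulus 1/8.
The radius of convergence is the smallest modulus among the singular points: 1/8.

The radius of convergence is 1/8.


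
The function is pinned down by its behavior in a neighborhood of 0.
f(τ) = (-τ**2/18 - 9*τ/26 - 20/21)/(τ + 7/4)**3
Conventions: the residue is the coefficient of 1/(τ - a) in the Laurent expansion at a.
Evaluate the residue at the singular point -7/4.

At the order-3 pole -7/4 set g(τ) = (τ - (-7/4))^3*f(τ) = -τ**2/18 - 9*τ/26 - 20/21.
Order-3 pole: residue = g''(a)/2; g''(-7/4) = -1/9, so the residue is -1/18.

The residue is -1/18.


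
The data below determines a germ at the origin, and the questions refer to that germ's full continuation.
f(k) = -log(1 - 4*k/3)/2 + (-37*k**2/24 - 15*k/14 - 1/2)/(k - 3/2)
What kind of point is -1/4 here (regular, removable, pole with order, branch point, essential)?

The point is a regular point.

Denominator factors: k - 3/2 = -7/4 at k = -1/4 — none vanishes.
Branch term log(1 - k/(3/4)): argument at -1/4 is 4/3, nonzero, so -1/4 is not its branch point (a point on a principal cut is still regular for the continued germ).
So the germ continues analytically to -1/4.


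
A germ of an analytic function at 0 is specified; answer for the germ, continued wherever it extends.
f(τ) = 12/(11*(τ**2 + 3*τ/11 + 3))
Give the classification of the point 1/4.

The point is a regular point.

Denominator factors: τ**2 + 3*τ/11 + 3 = 551/176 at τ = 1/4 — none vanishes.
So the germ continues analytically to 1/4.


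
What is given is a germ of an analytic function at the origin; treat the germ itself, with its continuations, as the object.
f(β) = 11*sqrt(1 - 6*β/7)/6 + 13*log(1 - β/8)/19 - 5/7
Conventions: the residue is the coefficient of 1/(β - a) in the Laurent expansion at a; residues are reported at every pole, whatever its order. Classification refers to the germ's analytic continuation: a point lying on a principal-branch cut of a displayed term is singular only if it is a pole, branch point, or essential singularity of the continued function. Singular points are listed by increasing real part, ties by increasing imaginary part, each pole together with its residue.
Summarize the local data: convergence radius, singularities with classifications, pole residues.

Branch term (13/19)*log(1 - β/(8)): its argument vanishes at β = 8, a logarithmic branch point, modulus 8.
Branch term (11/6)*sqrt(1 - β/(7/6)): its argument vanishes at β = 7/6, a square-root branch point, modulus 7/6.
The radius of convergence is the smallest modulus among the singular points: 7/6.
List the singular points by increasing real part (a conjugate pair: the negative imaginary part first).

Radius of convergence at 0: 7/6.
At 7/6: an algebraic (square-root) branch point.
At 8: a logarithmic branch point.


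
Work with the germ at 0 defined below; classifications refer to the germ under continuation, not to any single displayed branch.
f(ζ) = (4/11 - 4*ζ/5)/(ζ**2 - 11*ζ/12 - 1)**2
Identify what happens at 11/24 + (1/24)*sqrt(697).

The denominator factor ζ**2 - 11*ζ/12 - 1 vanishes at 11/24 + (1/24)*sqrt(697) and appears to the power 2; the numerator there equals -1/330 - (1/30)*sqrt(697), nonzero, and no other factor vanishes.
Hence a pole whose order is the multiplicity, 2.

The point is a pole of order 2.


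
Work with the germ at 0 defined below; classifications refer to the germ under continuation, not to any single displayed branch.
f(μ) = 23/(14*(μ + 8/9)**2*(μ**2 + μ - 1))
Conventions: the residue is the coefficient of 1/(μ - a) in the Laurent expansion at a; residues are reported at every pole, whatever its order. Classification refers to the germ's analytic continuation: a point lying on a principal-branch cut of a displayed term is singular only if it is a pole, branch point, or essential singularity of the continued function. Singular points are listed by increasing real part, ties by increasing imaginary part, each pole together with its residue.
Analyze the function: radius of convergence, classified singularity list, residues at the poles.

Radius of convergence at 0: -1/2 + (1/2)*sqrt(5).
At -1/2 - (1/2)*sqrt(5): a pole of order 1; residue -16767/31684 - (422901/1108940)*sqrt(5).
At -8/9: a pole of order 2; residue 16767/15842.
At -1/2 + (1/2)*sqrt(5): a pole of order 1; residue -16767/31684 + (422901/1108940)*sqrt(5).

Denominator factor (μ**2 + μ - 1): discriminant 5, real irrational roots -1/2 + (1/2)*sqrt(5) and -1/2 - (1/2)*sqrt(5); poles of order 1, moduli -1/2 + (1/2)*sqrt(5) and 1/2 + (1/2)*sqrt(5).
Denominator factor (μ + 8/9)^2: pole of order 2 at -8/9, modulus 8/9.
The radius of convergence is the smallest modulus among the singular points: -1/2 + (1/2)*sqrt(5).
The factor μ**2 + μ - 1 splits as (μ - a)(μ - a') with a = -1/2 - (1/2)*sqrt(5), a' = -1/2 + (1/2)*sqrt(5). At the order-1 pole a set g(μ) = (μ - a)*f(μ) = [23/(14*(μ + 8/9)**2)] / (μ - a').
Simple pole: residue = g(a) at a = -1/2 - (1/2)*sqrt(5), which is -16767/31684 - (422901/1108940)*sqrt(5).
At the order-2 pole -8/9 set g(μ) = (μ - (-8/9))^2*f(μ) = 23/(14*(μ**2 + μ - 1)).
Order-2 pole: residue = g'(a); g'(-8/9) = 16767/15842, so the residue is 16767/15842.
The factor μ**2 + μ - 1 splits as (μ - a)(μ - a') with a = -1/2 + (1/2)*sqrt(5), a' = -1/2 - (1/2)*sqrt(5). At the order-1 pole a set g(μ) = (μ - a)*f(μ) = [23/(14*(μ + 8/9)**2)] / (μ - a').
Simple pole: residue = g(a) at a = -1/2 + (1/2)*sqrt(5), which is -16767/31684 + (422901/1108940)*sqrt(5).
List the singular points by increasing real part (a conjugate pair: the negative imaginary part first).


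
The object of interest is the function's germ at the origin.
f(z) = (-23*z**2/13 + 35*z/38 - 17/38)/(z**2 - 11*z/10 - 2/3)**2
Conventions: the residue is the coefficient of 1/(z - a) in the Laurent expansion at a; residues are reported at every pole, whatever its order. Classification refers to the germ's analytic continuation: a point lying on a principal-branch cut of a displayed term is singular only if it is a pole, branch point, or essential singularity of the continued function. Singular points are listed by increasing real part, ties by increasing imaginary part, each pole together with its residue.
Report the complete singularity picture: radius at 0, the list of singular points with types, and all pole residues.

Radius of convergence at 0: -11/20 + (1/60)*sqrt(3489).
At 11/20 - (1/60)*sqrt(3489): a pole of order 2; residue (1835750/334084543)*sqrt(3489).
At 11/20 + (1/60)*sqrt(3489): a pole of order 2; residue -(1835750/334084543)*sqrt(3489).

Denominator factor (z**2 - 11*z/10 - 2/3)^2: discriminant 1163/300, real irrational roots 11/20 + (1/60)*sqrt(3489) and 11/20 - (1/60)*sqrt(3489); poles of order 2, moduli 11/20 + (1/60)*sqrt(3489) and -11/20 + (1/60)*sqrt(3489).
The radius of convergence is the smallest modulus among the singular points: -11/20 + (1/60)*sqrt(3489).
The factor z**2 - 11*z/10 - 2/3 splits as (z - a)(z - a') with a = 11/20 - (1/60)*sqrt(3489), a' = 11/20 + (1/60)*sqrt(3489). At the order-2 pole a set g(z) = (z - a)^2*f(z) = [-23*z**2/13 + 35*z/38 - 17/38] / (z - a')^2.
Order-2 pole: residue = g'(a); g'(11/20 - (1/60)*sqrt(3489)) = (1835750/334084543)*sqrt(3489), so the residue is (1835750/334084543)*sqrt(3489).
The factor z**2 - 11*z/10 - 2/3 splits as (z - a)(z - a') with a = 11/20 + (1/60)*sqrt(3489), a' = 11/20 - (1/60)*sqrt(3489). At the order-2 pole a set g(z) = (z - a)^2*f(z) = [-23*z**2/13 + 35*z/38 - 17/38] / (z - a')^2.
Order-2 pole: residue = g'(a); g'(11/20 + (1/60)*sqrt(3489)) = -(1835750/334084543)*sqrt(3489), so the residue is -(1835750/334084543)*sqrt(3489).
List the singular points by increasing real part (a conjugate pair: the negative imaginary part first).


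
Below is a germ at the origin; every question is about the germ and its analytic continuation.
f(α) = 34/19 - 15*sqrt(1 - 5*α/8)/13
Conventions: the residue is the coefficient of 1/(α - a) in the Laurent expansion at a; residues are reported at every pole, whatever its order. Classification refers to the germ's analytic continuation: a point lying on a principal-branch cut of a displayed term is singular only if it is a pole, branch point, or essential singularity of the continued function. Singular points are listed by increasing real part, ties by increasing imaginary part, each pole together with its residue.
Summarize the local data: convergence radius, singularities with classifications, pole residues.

Branch term (-15/13)*sqrt(1 - α/(8/5)): its argument vanishes at α = 8/5, a square-root branch point, modulus 8/5.
The radius of convergence is the smallest modulus among the singular points: 8/5.

Radius of convergence at 0: 8/5.
At 8/5: an algebraic (square-root) branch point.


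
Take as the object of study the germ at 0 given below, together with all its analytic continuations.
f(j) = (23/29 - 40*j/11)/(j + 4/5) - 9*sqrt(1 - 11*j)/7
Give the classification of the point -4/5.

The denominator factor j + 4/5 vanishes at -4/5 and appears to the power 1; the numerator there equals 1181/319, nonzero, and no other factor vanishes.
The branch terms are analytic at this point.
Hence a pole whose order is the multiplicity, 1.

The point is a pole of order 1.


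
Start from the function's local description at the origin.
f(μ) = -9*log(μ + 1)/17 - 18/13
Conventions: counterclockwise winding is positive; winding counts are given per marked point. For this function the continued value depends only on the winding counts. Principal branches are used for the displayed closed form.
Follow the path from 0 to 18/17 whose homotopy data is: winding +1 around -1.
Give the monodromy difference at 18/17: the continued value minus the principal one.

Continued minus principal equals -(18/17)*pi*i.

The rational part is single-valued and drops out of the difference; each branch term changes only by its own monodromy.
(-9/17)*log(1 - μ/(-1)): each positive loop around -1 adds 2*pi*i to the log, so winding +1 contributes (-9/17)*(1)*2*pi*i = -(18/17)*pi*i.
Summing the contributions at μ = 18/17 gives -(18/17)*pi*i.


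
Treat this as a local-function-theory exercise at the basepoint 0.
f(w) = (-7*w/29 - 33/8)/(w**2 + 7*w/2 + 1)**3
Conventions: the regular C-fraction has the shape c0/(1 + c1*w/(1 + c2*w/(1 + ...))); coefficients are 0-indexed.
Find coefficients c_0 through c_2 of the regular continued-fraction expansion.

The regular C-fraction coefficients are [-33/8, 19985/1914, -143381671/38251290].

Taylor coefficients (expand at 0): a_0 = -33/8, a_1 = 19985/464, a_2 = -133761/464.
c0 = a_0 = -33/8. Peel one level at a time: if S = 1 + c*w/S' with S'(0) = 1, then c is the w-coefficient of S and S' = c*w/(S - 1).
S_1 = c0/f = 1 + (19985/1914)*w + (143381671/3663396)*w^2 + ...; c1 = 19985/1914.
S_2 = c1*w/(S_1 - 1) = 1 + (-143381671/38251290)*w + ...; c2 = -143381671/38251290.


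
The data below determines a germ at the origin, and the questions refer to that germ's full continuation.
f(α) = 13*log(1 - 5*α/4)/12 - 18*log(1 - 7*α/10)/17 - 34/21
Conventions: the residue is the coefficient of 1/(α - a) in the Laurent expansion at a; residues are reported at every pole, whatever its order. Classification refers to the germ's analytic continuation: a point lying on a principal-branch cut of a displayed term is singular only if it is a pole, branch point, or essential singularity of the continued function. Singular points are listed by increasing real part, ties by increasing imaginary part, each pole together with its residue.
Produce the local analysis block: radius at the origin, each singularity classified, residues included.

Branch term (13/12)*log(1 - α/(4/5)): its argument vanishes at α = 4/5, a logarithmic branch point, modulus 4/5.
Branch term (-18/17)*log(1 - α/(10/7)): its argument vanishes at α = 10/7, a logarithmic branch point, modulus 10/7.
The radius of convergence is the smallest modulus among the singular points: 4/5.
List the singular points by increasing real part (a conjugate pair: the negative imaginary part first).

Radius of convergence at 0: 4/5.
At 4/5: a logarithmic branch point.
At 10/7: a logarithmic branch point.


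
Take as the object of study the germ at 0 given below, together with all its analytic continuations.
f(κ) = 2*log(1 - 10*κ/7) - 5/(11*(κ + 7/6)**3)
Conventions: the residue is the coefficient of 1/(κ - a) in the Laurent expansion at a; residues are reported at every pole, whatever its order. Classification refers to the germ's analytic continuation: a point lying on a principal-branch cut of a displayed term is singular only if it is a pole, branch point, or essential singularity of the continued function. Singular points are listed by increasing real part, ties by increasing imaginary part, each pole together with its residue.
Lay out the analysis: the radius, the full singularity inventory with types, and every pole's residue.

Radius of convergence at 0: 7/10.
At -7/6: a pole of order 3; residue 0.
At 7/10: a logarithmic branch point.

Denominator factor (κ + 7/6)^3: pole of order 3 at -7/6, modulus 7/6.
Branch term (2)*log(1 - κ/(7/10)): its argument vanishes at κ = 7/10, a logarithmic branch point, modulus 7/10.
The radius of convergence is the smallest modulus among the singular points: 7/10.
The branch term is analytic at -7/6 and contributes nothing to the residue; only the rational part matters.
At the order-3 pole -7/6 set g(κ) = (κ - (-7/6))^3*(rational part) = -5/11.
Order-3 pole: residue = g''(a)/2; g''(-7/6) = 0, so the residue is 0.
List the singular points by increasing real part (a conjugate pair: the negative imaginary part first).


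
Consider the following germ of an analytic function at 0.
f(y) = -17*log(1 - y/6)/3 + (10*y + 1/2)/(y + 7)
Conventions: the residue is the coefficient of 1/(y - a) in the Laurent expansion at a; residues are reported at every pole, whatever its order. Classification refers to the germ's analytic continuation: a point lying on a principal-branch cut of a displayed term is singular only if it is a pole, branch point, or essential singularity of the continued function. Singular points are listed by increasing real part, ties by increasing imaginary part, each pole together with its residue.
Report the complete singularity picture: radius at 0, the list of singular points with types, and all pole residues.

Denominator factor (y + 7): pole of order 1 at -7, modulus 7.
Branch term (-17/3)*log(1 - y/(6)): its argument vanishes at y = 6, a logarithmic branch point, modulus 6.
The radius of convergence is the smallest modulus among the singular points: 6.
The branch term is analytic at -7 and contributes nothing to the residue; only the rational part matters.
At the order-1 pole -7 set g(y) = (y - (-7))*(rational part) = 10*y + 1/2.
Simple pole: residue = g(a) at a = -7, which is -139/2.
List the singular points by increasing real part (a conjugate pair: the negative imaginary part first).

Radius of convergence at 0: 6.
At -7: a pole of order 1; residue -139/2.
At 6: a logarithmic branch point.


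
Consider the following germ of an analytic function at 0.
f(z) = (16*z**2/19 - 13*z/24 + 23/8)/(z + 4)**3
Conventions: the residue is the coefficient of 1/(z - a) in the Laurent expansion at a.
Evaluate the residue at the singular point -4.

The residue is 16/19.

At the order-3 pole -4 set g(z) = (z - (-4))^3*f(z) = 16*z**2/19 - 13*z/24 + 23/8.
Order-3 pole: residue = g''(a)/2; g''(-4) = 32/19, so the residue is 16/19.
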